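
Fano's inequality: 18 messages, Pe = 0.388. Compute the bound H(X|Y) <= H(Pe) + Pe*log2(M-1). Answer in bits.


H(Pe) = -Pe*log2(Pe) - (1-Pe)*log2(1-Pe) = -0.388*log2(0.388) - 0.612*log2(0.612) = 0.529958 + 0.433539 = 0.9635. Pe*log2(M-1) = 0.388*log2(17) = 1.585936. Bound = H(Pe) + Pe*log2(M-1) = 0.529958 + 0.433539 + 1.585936 = 2.5494

2.5494 bits


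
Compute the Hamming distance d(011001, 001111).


Count differing positions: . ^ . ^ ^ . = 3 differences

3


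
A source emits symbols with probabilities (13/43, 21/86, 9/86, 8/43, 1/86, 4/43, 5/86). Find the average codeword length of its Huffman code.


Huffman construction (repeatedly merge the two least-probable nodes; each merge adds 1 bit to every symbol beneath it): 1/86 + 5/86 = 3/43; 3/43 + 4/43 = 7/43; 9/86 + 7/43 = 23/86; 8/43 + 21/86 = 37/86; 23/86 + 13/43 = 49/86; 37/86 + 49/86 = 1. Resulting codeword lengths (in the order the probabilities were given): (2, 2, 3, 2, 5, 4, 5). L_avg = sum(p_i * l_i) = 13/43*2 + 21/86*2 + 9/86*3 + 8/43*2 + 1/86*5 + 4/43*4 + 5/86*5 = 5/2 = 2.5

2.5 bits


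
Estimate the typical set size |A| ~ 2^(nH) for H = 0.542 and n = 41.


log2|A_typical| = nH = 41 * 0.542 = 22.222, so |A_typical| ~ 2^22.222 = 4.892e+06

4.892e+06


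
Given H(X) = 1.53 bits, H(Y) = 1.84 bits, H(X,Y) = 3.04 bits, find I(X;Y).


I(X;Y) = H(X) + H(Y) - H(X,Y) = 1.53 + 1.84 - 3.04 = 0.33

0.33 bits


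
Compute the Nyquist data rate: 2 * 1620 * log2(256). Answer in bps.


Rate = 2 * B * log2(M) = 2 * 1620 * 8.0 = 25920.0

25920.0 bps


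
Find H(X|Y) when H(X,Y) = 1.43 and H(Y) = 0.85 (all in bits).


H(X|Y) = H(X,Y) - H(Y) = 1.43 - 0.85 = 0.58

0.58 bits


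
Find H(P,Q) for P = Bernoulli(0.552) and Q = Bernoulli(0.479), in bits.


H(P,Q) = -p*log2(q) - (1-p)*log2(1-q). -0.552*log2(0.479) = 0.586170; -0.448*log2(0.521) = 0.421409. H(P,Q) = 0.586170 + 0.421409 = 1.0076

1.0076 bits


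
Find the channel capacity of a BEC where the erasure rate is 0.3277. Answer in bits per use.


C = 1 - epsilon = 1 - 0.3277 = 0.6723

0.6723 bits


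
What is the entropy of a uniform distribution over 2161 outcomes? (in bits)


H = log2(n) = log2(2161) = 11.0775

11.0775 bits


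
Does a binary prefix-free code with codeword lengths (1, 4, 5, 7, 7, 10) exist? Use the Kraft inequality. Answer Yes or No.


Kraft sum = sum(2^(-l_i)) = 0.6104, need <= 1. Result: satisfied (a binary prefix-free code with these lengths exists)

Yes


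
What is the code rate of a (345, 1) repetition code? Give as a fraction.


Rate = k/n = 1/345

1/345


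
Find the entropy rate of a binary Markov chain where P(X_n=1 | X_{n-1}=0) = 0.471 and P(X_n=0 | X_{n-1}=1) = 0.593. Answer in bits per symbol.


Stationary distribution: pi_0 = p10/(p01+p10) = 0.5573, pi_1 = 0.4427. Entropy rate H' = pi_0*H(p01) + pi_1*H(p10) = 0.5573*0.9976 + 0.4427*0.9749 = 0.9875

0.9875 bits/symbol


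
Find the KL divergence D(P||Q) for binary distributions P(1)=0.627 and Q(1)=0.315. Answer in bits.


KL = p*log2(p/q) + (1-p)*log2((1-p)/(1-q)) = 0.627*log2(0.627/0.315) + 0.373*log2(0.373/0.685) = 0.2956

0.2956 bits


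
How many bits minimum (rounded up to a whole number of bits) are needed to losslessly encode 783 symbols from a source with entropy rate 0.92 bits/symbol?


Minimum bits >= n * H = 783 * 0.92 = 720.36, rounded up to a whole number of bits = 721

721 bits


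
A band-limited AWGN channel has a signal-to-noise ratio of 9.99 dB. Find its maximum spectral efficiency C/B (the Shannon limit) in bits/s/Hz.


SNR_linear = 10^(9.99/10) = 9.977; C/B = log2(1 + SNR_linear) = log2(1 + 9.977) = 3.4564

3.4564 bits/s/Hz


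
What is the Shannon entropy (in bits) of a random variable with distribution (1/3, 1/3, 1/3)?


H = -sum(p_i * log2(p_i)). Terms: -(1/3)*log2(1/3) = 0.528321; -(1/3)*log2(1/3) = 0.528321; -(1/3)*log2(1/3) = 0.528321. H = 0.528321 + 0.528321 + 0.528321 = 1.585

1.585 bits


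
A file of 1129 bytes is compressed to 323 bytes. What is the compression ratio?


Ratio = original / compressed = 1129 / 323 = 3.4954

3.4954


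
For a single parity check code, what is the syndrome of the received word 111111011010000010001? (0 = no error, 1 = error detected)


Syndrome = XOR of all bits = 1 XOR 1 XOR 1 XOR 1 XOR 1 XOR 1 XOR 0 XOR 1 XOR 1 XOR 0 XOR 1 XOR 0 XOR 0 XOR 0 XOR 0 XOR 0 XOR 1 XOR 0 XOR 0 XOR 0 XOR 1 = 1

1


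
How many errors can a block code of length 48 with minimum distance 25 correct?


Correction capability = floor((d-1)/2) = floor((25-1)/2) = 12

12 errors


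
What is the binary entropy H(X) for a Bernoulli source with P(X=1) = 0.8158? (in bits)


H = -p*log2(p) - (1-p)*log2(1-p). -0.8158*log2(0.8158) = 0.239611; -0.1842*log2(0.1842) = 0.449569. H = 0.239611 + 0.449569 = 0.6892

0.6892 bits


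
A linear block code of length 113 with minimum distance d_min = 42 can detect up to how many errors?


Detection capability = d_min - 1 = 42 - 1 = 41

41 errors


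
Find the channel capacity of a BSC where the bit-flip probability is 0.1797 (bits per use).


H(p) = -p*log2(p) - (1-p)*log2(1-p) = -0.1797*log2(0.1797) - 0.8203*log2(0.8203) = 0.444998 + 0.234422 = 0.6794. C = 1 - H(p) = 1 - 0.6794 = 0.3206

0.3206 bits


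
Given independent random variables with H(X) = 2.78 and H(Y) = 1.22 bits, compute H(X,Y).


For independent variables, H(X,Y) = H(X) + H(Y) = 2.78 + 1.22 = 4.0

4.0 bits


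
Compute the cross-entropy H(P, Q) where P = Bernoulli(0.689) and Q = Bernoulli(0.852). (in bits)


H(P,Q) = -p*log2(q) - (1-p)*log2(1-q). -0.689*log2(0.852) = 0.159210; -0.311*log2(0.148) = 0.857219. H(P,Q) = 0.159210 + 0.857219 = 1.0164

1.0164 bits


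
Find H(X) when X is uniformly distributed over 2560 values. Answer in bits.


H = log2(n) = log2(2560) = 11.3219

11.3219 bits


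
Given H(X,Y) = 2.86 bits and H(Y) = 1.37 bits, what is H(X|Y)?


H(X|Y) = H(X,Y) - H(Y) = 2.86 - 1.37 = 1.49

1.49 bits


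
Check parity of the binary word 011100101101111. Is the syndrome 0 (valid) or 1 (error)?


Syndrome = XOR of all bits = 0 XOR 1 XOR 1 XOR 1 XOR 0 XOR 0 XOR 1 XOR 0 XOR 1 XOR 1 XOR 0 XOR 1 XOR 1 XOR 1 XOR 1 = 0

0


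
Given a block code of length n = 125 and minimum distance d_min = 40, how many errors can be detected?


Detection capability = d_min - 1 = 40 - 1 = 39

39 errors


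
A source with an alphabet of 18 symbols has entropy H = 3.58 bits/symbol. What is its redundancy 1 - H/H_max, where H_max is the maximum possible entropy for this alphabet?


H_max = log2(K) = log2(18) = 4.1699 bits/symbol. Redundancy = 1 - H/H_max = 1 - 3.58/4.1699 = 1 - 0.8585 = 0.1415

0.1415


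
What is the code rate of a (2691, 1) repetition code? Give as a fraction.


Rate = k/n = 1/2691

1/2691


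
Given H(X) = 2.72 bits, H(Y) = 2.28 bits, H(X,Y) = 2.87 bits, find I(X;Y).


I(X;Y) = H(X) + H(Y) - H(X,Y) = 2.72 + 2.28 - 2.87 = 2.13

2.13 bits


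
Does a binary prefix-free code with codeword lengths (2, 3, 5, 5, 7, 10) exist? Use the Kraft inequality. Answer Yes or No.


Kraft sum = sum(2^(-l_i)) = 0.4463, need <= 1. Result: satisfied (a binary prefix-free code with these lengths exists)

Yes


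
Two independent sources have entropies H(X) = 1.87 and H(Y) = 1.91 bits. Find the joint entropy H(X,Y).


For independent variables, H(X,Y) = H(X) + H(Y) = 1.87 + 1.91 = 3.78

3.78 bits


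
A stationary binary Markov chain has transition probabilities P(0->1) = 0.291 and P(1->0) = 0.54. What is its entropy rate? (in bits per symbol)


Stationary distribution: pi_0 = p10/(p01+p10) = 0.6498, pi_1 = 0.3502. Entropy rate H' = pi_0*H(p01) + pi_1*H(p10) = 0.6498*0.87 + 0.3502*0.9954 = 0.9139

0.9139 bits/symbol


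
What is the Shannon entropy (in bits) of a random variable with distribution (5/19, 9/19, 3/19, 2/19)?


H = -sum(p_i * log2(p_i)). Terms: -(5/19)*log2(5/19) = 0.506842; -(9/19)*log2(9/19) = 0.510633; -(3/19)*log2(3/19) = 0.420468; -(2/19)*log2(2/19) = 0.341887. H = 0.506842 + 0.510633 + 0.420468 + 0.341887 = 1.7798

1.7798 bits


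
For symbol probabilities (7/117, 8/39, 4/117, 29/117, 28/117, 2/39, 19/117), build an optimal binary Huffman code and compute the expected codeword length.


Huffman construction (repeatedly merge the two least-probable nodes; each merge adds 1 bit to every symbol beneath it): 4/117 + 2/39 = 10/117; 7/117 + 10/117 = 17/117; 17/117 + 19/117 = 4/13; 8/39 + 28/117 = 4/9; 29/117 + 4/13 = 5/9; 4/9 + 5/9 = 1. Resulting codeword lengths (in the order the probabilities were given): (4, 2, 5, 2, 2, 5, 3). L_avg = sum(p_i * l_i) = 7/117*4 + 8/39*2 + 4/117*5 + 29/117*2 + 28/117*2 + 2/39*5 + 19/117*3 = 33/13 = 2.5385

2.5385 bits


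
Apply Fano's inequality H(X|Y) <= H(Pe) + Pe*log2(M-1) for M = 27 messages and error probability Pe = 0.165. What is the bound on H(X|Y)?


H(Pe) = -Pe*log2(Pe) - (1-Pe)*log2(1-Pe) = -0.165*log2(0.165) - 0.835*log2(0.835) = 0.428911 + 0.217227 = 0.6461. Pe*log2(M-1) = 0.165*log2(26) = 0.775573. Bound = H(Pe) + Pe*log2(M-1) = 0.428911 + 0.217227 + 0.775573 = 1.4217

1.4217 bits


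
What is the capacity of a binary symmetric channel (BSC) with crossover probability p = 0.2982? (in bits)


H(p) = -p*log2(p) - (1-p)*log2(1-p) = -0.2982*log2(0.2982) - 0.7018*log2(0.7018) = 0.520552 + 0.358527 = 0.8791. C = 1 - H(p) = 1 - 0.8791 = 0.1209

0.1209 bits


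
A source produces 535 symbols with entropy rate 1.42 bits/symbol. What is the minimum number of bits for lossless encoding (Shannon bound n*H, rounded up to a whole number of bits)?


Minimum bits >= n * H = 535 * 1.42 = 759.7, rounded up to a whole number of bits = 760

760 bits


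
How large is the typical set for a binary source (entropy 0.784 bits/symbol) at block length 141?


log2|A_typical| = nH = 141 * 0.784 = 110.544, so |A_typical| ~ 2^110.544 = 1.893e+33

1.893e+33


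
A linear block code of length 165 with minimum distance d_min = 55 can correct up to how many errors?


Correction capability = floor((d-1)/2) = floor((55-1)/2) = 27

27 errors


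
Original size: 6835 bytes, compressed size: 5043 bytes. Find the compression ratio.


Ratio = original / compressed = 6835 / 5043 = 1.3553

1.3553


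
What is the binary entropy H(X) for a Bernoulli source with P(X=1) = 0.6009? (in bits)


H = -p*log2(p) - (1-p)*log2(1-p). -0.6009*log2(0.6009) = 0.441543; -0.3991*log2(0.3991) = 0.528878. H = 0.441543 + 0.528878 = 0.9704

0.9704 bits


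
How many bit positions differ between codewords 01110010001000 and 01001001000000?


Count differing positions: . . ^ ^ ^ . ^ ^ . . ^ . . . = 6 differences

6


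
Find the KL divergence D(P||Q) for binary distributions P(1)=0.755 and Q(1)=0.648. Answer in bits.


KL = p*log2(p/q) + (1-p)*log2((1-p)/(1-q)) = 0.755*log2(0.755/0.648) + 0.245*log2(0.245/0.352) = 0.0384

0.0384 bits


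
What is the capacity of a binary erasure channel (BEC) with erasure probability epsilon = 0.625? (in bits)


C = 1 - epsilon = 1 - 0.625 = 0.375

0.375 bits


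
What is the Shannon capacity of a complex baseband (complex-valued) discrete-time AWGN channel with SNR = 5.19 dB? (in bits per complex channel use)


SNR_linear = 10^(5.19/10) = 3.3037; C = log2(1 + SNR_linear) = log2(1 + 3.3037) = 2.1056

2.1056 bits/channel use


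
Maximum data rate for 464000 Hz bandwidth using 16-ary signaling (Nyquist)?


Rate = 2 * B * log2(M) = 2 * 464000 * 4.0 = 3712000.0

3712000.0 bps


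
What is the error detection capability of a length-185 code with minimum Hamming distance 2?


Detection capability = d_min - 1 = 2 - 1 = 1

1 errors


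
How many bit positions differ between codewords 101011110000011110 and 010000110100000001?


Count differing positions: ^ ^ ^ . ^ ^ . . . ^ . . . ^ ^ ^ ^ ^ = 11 differences

11


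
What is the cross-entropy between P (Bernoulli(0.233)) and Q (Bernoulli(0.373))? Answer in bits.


H(P,Q) = -p*log2(q) - (1-p)*log2(1-q). -0.233*log2(0.373) = 0.331501; -0.767*log2(0.627) = 0.516546. H(P,Q) = 0.331501 + 0.516546 = 0.848

0.848 bits


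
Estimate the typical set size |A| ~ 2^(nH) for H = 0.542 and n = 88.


log2|A_typical| = nH = 88 * 0.542 = 47.696, so |A_typical| ~ 2^47.696 = 2.280e+14

2.280e+14


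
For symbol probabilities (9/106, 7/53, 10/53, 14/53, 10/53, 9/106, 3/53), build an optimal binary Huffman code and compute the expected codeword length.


Huffman construction (repeatedly merge the two least-probable nodes; each merge adds 1 bit to every symbol beneath it): 3/53 + 9/106 = 15/106; 9/106 + 7/53 = 23/106; 15/106 + 10/53 = 35/106; 10/53 + 23/106 = 43/106; 14/53 + 35/106 = 63/106; 43/106 + 63/106 = 1. Resulting codeword lengths (in the order the probabilities were given): (4, 3, 3, 2, 2, 3, 4). L_avg = sum(p_i * l_i) = 9/106*4 + 7/53*3 + 10/53*3 + 14/53*2 + 10/53*2 + 9/106*3 + 3/53*4 = 285/106 = 2.6887

2.6887 bits


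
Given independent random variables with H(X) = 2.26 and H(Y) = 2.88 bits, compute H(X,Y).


For independent variables, H(X,Y) = H(X) + H(Y) = 2.26 + 2.88 = 5.14

5.14 bits


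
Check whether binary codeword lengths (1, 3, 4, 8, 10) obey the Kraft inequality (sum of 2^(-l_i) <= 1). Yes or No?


Kraft sum = sum(2^(-l_i)) = 0.6924, need <= 1. Result: satisfied (a binary prefix-free code with these lengths exists)

Yes


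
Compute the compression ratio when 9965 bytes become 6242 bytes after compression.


Ratio = original / compressed = 9965 / 6242 = 1.5964

1.5964


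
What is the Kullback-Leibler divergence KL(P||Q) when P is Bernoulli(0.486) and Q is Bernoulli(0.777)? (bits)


KL = p*log2(p/q) + (1-p)*log2((1-p)/(1-q)) = 0.486*log2(0.486/0.777) + 0.514*log2(0.514/0.223) = 0.2902

0.2902 bits


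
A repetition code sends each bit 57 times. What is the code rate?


Rate = k/n = 1/57

1/57


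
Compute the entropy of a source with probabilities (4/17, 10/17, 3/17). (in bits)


H = -sum(p_i * log2(p_i)). Terms: -(4/17)*log2(4/17) = 0.491168; -(10/17)*log2(10/17) = 0.450315; -(3/17)*log2(3/17) = 0.441618. H = 0.491168 + 0.450315 + 0.441618 = 1.3831

1.3831 bits


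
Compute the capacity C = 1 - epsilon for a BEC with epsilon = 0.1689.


C = 1 - epsilon = 1 - 0.1689 = 0.8311

0.8311 bits


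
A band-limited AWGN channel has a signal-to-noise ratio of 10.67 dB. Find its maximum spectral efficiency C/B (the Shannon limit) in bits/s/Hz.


SNR_linear = 10^(10.67/10) = 11.6681; C/B = log2(1 + SNR_linear) = log2(1 + 11.6681) = 3.6631

3.6631 bits/s/Hz


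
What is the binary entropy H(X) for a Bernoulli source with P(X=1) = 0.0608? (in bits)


H = -p*log2(p) - (1-p)*log2(1-p). -0.0608*log2(0.0608) = 0.245619; -0.9392*log2(0.9392) = 0.084994. H = 0.245619 + 0.084994 = 0.3306

0.3306 bits


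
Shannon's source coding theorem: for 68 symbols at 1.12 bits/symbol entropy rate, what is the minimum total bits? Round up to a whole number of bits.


Minimum bits >= n * H = 68 * 1.12 = 76.16, rounded up to a whole number of bits = 77

77 bits


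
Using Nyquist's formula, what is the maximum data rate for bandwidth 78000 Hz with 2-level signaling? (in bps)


Rate = 2 * B * log2(M) = 2 * 78000 * 1.0 = 156000.0

156000.0 bps


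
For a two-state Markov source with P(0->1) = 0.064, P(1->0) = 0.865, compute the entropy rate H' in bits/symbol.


Stationary distribution: pi_0 = p10/(p01+p10) = 0.9311, pi_1 = 0.0689. Entropy rate H' = pi_0*H(p01) + pi_1*H(p10) = 0.9311*0.3431 + 0.0689*0.571 = 0.3588

0.3588 bits/symbol


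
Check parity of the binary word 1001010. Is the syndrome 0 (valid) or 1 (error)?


Syndrome = XOR of all bits = 1 XOR 0 XOR 0 XOR 1 XOR 0 XOR 1 XOR 0 = 1

1


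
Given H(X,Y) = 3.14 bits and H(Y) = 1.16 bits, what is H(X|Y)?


H(X|Y) = H(X,Y) - H(Y) = 3.14 - 1.16 = 1.98

1.98 bits


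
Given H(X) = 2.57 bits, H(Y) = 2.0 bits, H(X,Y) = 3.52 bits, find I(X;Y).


I(X;Y) = H(X) + H(Y) - H(X,Y) = 2.57 + 2.0 - 3.52 = 1.05

1.05 bits


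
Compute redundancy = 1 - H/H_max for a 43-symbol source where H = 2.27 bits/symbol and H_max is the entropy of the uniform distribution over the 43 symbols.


H_max = log2(K) = log2(43) = 5.4263 bits/symbol. Redundancy = 1 - H/H_max = 1 - 2.27/5.4263 = 1 - 0.4183 = 0.5817

0.5817


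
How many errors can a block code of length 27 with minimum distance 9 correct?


Correction capability = floor((d-1)/2) = floor((9-1)/2) = 4

4 errors


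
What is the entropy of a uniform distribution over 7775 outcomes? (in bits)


H = log2(n) = log2(7775) = 12.9246

12.9246 bits


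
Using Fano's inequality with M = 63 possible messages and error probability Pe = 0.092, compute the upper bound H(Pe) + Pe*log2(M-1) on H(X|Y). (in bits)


H(Pe) = -Pe*log2(Pe) - (1-Pe)*log2(1-Pe) = -0.092*log2(0.092) - 0.908*log2(0.908) = 0.316684 + 0.126426 = 0.4431. Pe*log2(M-1) = 0.092*log2(62) = 0.547786. Bound = H(Pe) + Pe*log2(M-1) = 0.316684 + 0.126426 + 0.547786 = 0.9909

0.9909 bits


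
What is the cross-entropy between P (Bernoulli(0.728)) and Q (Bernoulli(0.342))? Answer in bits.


H(P,Q) = -p*log2(q) - (1-p)*log2(1-q). -0.728*log2(0.342) = 1.126894; -0.272*log2(0.658) = 0.164245. H(P,Q) = 1.126894 + 0.164245 = 1.2911

1.2911 bits


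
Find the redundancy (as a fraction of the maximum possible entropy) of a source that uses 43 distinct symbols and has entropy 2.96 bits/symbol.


H_max = log2(K) = log2(43) = 5.4263 bits/symbol. Redundancy = 1 - H/H_max = 1 - 2.96/5.4263 = 1 - 0.5455 = 0.4545

0.4545


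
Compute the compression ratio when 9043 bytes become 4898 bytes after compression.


Ratio = original / compressed = 9043 / 4898 = 1.8463

1.8463


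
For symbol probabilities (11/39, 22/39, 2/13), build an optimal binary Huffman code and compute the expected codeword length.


Huffman construction (repeatedly merge the two least-probable nodes; each merge adds 1 bit to every symbol beneath it): 2/13 + 11/39 = 17/39; 17/39 + 22/39 = 1. Resulting codeword lengths (in the order the probabilities were given): (2, 1, 2). L_avg = sum(p_i * l_i) = 11/39*2 + 22/39*1 + 2/13*2 = 56/39 = 1.4359

1.4359 bits


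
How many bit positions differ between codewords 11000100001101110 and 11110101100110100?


Count differing positions: . . ^ ^ . . . ^ ^ . ^ . ^ ^ . ^ . = 8 differences

8


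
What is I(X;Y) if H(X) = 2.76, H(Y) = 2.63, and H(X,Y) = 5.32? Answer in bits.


I(X;Y) = H(X) + H(Y) - H(X,Y) = 2.76 + 2.63 - 5.32 = 0.07

0.07 bits


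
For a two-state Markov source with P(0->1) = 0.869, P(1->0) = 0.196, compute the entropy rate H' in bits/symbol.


Stationary distribution: pi_0 = p10/(p01+p10) = 0.184, pi_1 = 0.816. Entropy rate H' = pi_0*H(p01) + pi_1*H(p10) = 0.184*0.5602 + 0.816*0.7139 = 0.6856

0.6856 bits/symbol


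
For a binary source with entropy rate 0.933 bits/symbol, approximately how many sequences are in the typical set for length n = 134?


log2|A_typical| = nH = 134 * 0.933 = 125.022, so |A_typical| ~ 2^125.022 = 4.319e+37

4.319e+37


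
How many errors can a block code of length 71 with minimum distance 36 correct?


Correction capability = floor((d-1)/2) = floor((36-1)/2) = 17

17 errors


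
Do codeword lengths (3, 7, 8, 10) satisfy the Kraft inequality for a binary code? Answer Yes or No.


Kraft sum = sum(2^(-l_i)) = 0.1377, need <= 1. Result: satisfied (a binary prefix-free code with these lengths exists)

Yes


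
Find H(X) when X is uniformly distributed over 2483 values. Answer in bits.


H = log2(n) = log2(2483) = 11.2779

11.2779 bits


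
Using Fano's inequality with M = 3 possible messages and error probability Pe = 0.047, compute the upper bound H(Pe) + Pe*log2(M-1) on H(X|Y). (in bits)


H(Pe) = -Pe*log2(Pe) - (1-Pe)*log2(1-Pe) = -0.047*log2(0.047) - 0.953*log2(0.953) = 0.207326 + 0.066188 = 0.2735. Pe*log2(M-1) = 0.047*log2(2) = 0.047000. Bound = H(Pe) + Pe*log2(M-1) = 0.207326 + 0.066188 + 0.047000 = 0.3205

0.3205 bits


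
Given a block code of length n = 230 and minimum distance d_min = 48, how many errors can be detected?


Detection capability = d_min - 1 = 48 - 1 = 47

47 errors


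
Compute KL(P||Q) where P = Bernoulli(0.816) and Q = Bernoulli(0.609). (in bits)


KL = p*log2(p/q) + (1-p)*log2((1-p)/(1-q)) = 0.816*log2(0.816/0.609) + 0.184*log2(0.184/0.391) = 0.1444

0.1444 bits


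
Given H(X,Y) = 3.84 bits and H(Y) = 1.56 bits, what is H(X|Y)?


H(X|Y) = H(X,Y) - H(Y) = 3.84 - 1.56 = 2.28

2.28 bits


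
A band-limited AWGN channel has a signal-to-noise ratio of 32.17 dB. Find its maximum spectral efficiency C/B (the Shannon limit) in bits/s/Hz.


SNR_linear = 10^(32.17/10) = 1648.1624; C/B = log2(1 + SNR_linear) = log2(1 + 1648.1624) = 10.6875

10.6875 bits/s/Hz


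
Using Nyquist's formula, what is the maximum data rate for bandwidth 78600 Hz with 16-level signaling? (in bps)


Rate = 2 * B * log2(M) = 2 * 78600 * 4.0 = 628800.0

628800.0 bps


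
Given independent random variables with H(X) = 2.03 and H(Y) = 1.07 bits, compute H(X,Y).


For independent variables, H(X,Y) = H(X) + H(Y) = 2.03 + 1.07 = 3.1

3.1 bits


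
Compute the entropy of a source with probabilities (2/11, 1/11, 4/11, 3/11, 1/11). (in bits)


H = -sum(p_i * log2(p_i)). Terms: -(2/11)*log2(2/11) = 0.447169; -(1/11)*log2(1/11) = 0.314494; -(4/11)*log2(4/11) = 0.530702; -(3/11)*log2(3/11) = 0.511219; -(1/11)*log2(1/11) = 0.314494. H = 0.447169 + 0.314494 + 0.530702 + 0.511219 + 0.314494 = 2.1181

2.1181 bits


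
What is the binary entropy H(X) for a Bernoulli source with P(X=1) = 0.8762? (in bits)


H = -p*log2(p) - (1-p)*log2(1-p). -0.8762*log2(0.8762) = 0.167063; -0.1238*log2(0.1238) = 0.373123. H = 0.167063 + 0.373123 = 0.5402

0.5402 bits


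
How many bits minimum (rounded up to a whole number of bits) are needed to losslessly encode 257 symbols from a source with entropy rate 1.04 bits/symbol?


Minimum bits >= n * H = 257 * 1.04 = 267.28, rounded up to a whole number of bits = 268

268 bits


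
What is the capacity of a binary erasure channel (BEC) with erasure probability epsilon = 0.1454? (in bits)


C = 1 - epsilon = 1 - 0.1454 = 0.8546

0.8546 bits


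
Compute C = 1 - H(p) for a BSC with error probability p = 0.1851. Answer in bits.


H(p) = -p*log2(p) - (1-p)*log2(1-p) = -0.1851*log2(0.1851) - 0.8149*log2(0.8149) = 0.450464 + 0.240644 = 0.6911. C = 1 - H(p) = 1 - 0.6911 = 0.3089

0.3089 bits


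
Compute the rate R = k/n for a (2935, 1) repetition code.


Rate = k/n = 1/2935

1/2935


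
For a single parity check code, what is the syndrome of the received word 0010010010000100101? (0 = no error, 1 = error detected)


Syndrome = XOR of all bits = 0 XOR 0 XOR 1 XOR 0 XOR 0 XOR 1 XOR 0 XOR 0 XOR 1 XOR 0 XOR 0 XOR 0 XOR 0 XOR 1 XOR 0 XOR 0 XOR 1 XOR 0 XOR 1 = 0

0


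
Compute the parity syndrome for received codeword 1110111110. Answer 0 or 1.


Syndrome = XOR of all bits = 1 XOR 1 XOR 1 XOR 0 XOR 1 XOR 1 XOR 1 XOR 1 XOR 1 XOR 0 = 0

0


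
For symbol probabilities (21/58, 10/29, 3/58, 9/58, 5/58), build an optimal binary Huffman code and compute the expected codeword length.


Huffman construction (repeatedly merge the two least-probable nodes; each merge adds 1 bit to every symbol beneath it): 3/58 + 5/58 = 4/29; 4/29 + 9/58 = 17/58; 17/58 + 10/29 = 37/58; 21/58 + 37/58 = 1. Resulting codeword lengths (in the order the probabilities were given): (1, 2, 4, 3, 4). L_avg = sum(p_i * l_i) = 21/58*1 + 10/29*2 + 3/58*4 + 9/58*3 + 5/58*4 = 60/29 = 2.069

2.069 bits


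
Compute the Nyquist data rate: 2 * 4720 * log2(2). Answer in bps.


Rate = 2 * B * log2(M) = 2 * 4720 * 1.0 = 9440.0

9440.0 bps


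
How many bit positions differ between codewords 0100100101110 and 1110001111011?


Count differing positions: ^ . ^ . ^ . ^ . ^ . ^ . ^ = 7 differences

7


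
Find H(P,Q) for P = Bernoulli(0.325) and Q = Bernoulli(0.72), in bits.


H(P,Q) = -p*log2(q) - (1-p)*log2(1-q). -0.325*log2(0.72) = 0.154028; -0.675*log2(0.28) = 1.239638. H(P,Q) = 0.154028 + 1.239638 = 1.3937

1.3937 bits


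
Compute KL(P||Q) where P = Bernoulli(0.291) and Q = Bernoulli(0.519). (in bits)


KL = p*log2(p/q) + (1-p)*log2((1-p)/(1-q)) = 0.291*log2(0.291/0.519) + 0.709*log2(0.709/0.481) = 0.154

0.154 bits


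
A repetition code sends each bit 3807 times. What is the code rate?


Rate = k/n = 1/3807

1/3807


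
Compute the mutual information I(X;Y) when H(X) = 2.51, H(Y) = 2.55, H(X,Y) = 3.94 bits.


I(X;Y) = H(X) + H(Y) - H(X,Y) = 2.51 + 2.55 - 3.94 = 1.12

1.12 bits


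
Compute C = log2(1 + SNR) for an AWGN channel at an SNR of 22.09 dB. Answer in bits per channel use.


SNR_linear = 10^(22.09/10) = 161.808; C = log2(1 + SNR_linear) = log2(1 + 161.808) = 7.347

7.347 bits/channel use


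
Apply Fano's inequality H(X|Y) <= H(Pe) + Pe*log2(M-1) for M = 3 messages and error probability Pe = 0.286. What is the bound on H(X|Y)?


H(Pe) = -Pe*log2(Pe) - (1-Pe)*log2(1-Pe) = -0.286*log2(0.286) - 0.714*log2(0.714) = 0.516491 + 0.347007 = 0.8635. Pe*log2(M-1) = 0.286*log2(2) = 0.286000. Bound = H(Pe) + Pe*log2(M-1) = 0.516491 + 0.347007 + 0.286000 = 1.1495

1.1495 bits


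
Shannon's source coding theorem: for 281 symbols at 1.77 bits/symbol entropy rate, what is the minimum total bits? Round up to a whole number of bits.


Minimum bits >= n * H = 281 * 1.77 = 497.37, rounded up to a whole number of bits = 498

498 bits


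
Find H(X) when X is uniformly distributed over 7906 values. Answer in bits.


H = log2(n) = log2(7906) = 12.9487

12.9487 bits


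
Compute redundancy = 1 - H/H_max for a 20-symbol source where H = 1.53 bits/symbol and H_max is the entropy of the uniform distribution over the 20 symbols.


H_max = log2(K) = log2(20) = 4.3219 bits/symbol. Redundancy = 1 - H/H_max = 1 - 1.53/4.3219 = 1 - 0.354 = 0.646

0.646


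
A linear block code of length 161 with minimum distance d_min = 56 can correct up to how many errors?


Correction capability = floor((d-1)/2) = floor((56-1)/2) = 27

27 errors


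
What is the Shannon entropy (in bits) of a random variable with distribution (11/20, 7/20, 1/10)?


H = -sum(p_i * log2(p_i)). Terms: -(11/20)*log2(11/20) = 0.474373; -(7/20)*log2(7/20) = 0.530101; -(1/10)*log2(1/10) = 0.332193. H = 0.474373 + 0.530101 + 0.332193 = 1.3367

1.3367 bits


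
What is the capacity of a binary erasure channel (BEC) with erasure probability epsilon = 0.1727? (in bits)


C = 1 - epsilon = 1 - 0.1727 = 0.8273

0.8273 bits


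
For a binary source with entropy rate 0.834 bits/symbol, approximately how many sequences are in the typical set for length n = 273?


log2|A_typical| = nH = 273 * 0.834 = 227.682, so |A_typical| ~ 2^227.682 = 3.460e+68

3.460e+68


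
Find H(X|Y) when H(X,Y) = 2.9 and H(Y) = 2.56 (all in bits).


H(X|Y) = H(X,Y) - H(Y) = 2.9 - 2.56 = 0.34

0.34 bits


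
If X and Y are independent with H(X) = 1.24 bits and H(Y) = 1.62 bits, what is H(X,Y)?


For independent variables, H(X,Y) = H(X) + H(Y) = 1.24 + 1.62 = 2.86

2.86 bits


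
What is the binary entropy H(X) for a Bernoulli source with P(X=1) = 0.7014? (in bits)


H = -p*log2(p) - (1-p)*log2(1-p). -0.7014*log2(0.7014) = 0.358900; -0.2986*log2(0.2986) = 0.520673. H = 0.358900 + 0.520673 = 0.8796

0.8796 bits


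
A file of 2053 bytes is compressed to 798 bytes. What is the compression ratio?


Ratio = original / compressed = 2053 / 798 = 2.5727

2.5727


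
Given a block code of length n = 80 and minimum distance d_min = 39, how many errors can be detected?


Detection capability = d_min - 1 = 39 - 1 = 38

38 errors


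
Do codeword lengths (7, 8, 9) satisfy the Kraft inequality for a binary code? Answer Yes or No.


Kraft sum = sum(2^(-l_i)) = 0.0137, need <= 1. Result: satisfied (a binary prefix-free code with these lengths exists)

Yes


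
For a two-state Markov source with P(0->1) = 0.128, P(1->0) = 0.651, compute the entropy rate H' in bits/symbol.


Stationary distribution: pi_0 = p10/(p01+p10) = 0.8357, pi_1 = 0.1643. Entropy rate H' = pi_0*H(p01) + pi_1*H(p10) = 0.8357*0.5519 + 0.1643*0.9332 = 0.6146

0.6146 bits/symbol


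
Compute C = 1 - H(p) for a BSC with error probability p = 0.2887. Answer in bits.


H(p) = -p*log2(p) - (1-p)*log2(1-p) = -0.2887*log2(0.2887) - 0.7113*log2(0.7113) = 0.517453 + 0.349583 = 0.867. C = 1 - H(p) = 1 - 0.867 = 0.133

0.133 bits


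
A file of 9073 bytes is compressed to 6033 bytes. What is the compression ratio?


Ratio = original / compressed = 9073 / 6033 = 1.5039

1.5039


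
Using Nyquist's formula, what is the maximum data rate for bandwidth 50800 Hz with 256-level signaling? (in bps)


Rate = 2 * B * log2(M) = 2 * 50800 * 8.0 = 812800.0

812800.0 bps


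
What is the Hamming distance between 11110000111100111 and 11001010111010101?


Count differing positions: . . ^ ^ ^ . ^ . . . . ^ ^ . . ^ . = 7 differences

7


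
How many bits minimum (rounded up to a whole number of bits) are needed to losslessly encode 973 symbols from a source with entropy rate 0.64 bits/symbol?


Minimum bits >= n * H = 973 * 0.64 = 622.72, rounded up to a whole number of bits = 623

623 bits


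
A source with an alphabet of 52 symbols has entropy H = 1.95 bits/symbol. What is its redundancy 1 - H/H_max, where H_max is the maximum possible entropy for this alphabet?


H_max = log2(K) = log2(52) = 5.7004 bits/symbol. Redundancy = 1 - H/H_max = 1 - 1.95/5.7004 = 1 - 0.3421 = 0.6579

0.6579


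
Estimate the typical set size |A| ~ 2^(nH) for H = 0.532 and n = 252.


log2|A_typical| = nH = 252 * 0.532 = 134.064, so |A_typical| ~ 2^134.064 = 2.277e+40

2.277e+40


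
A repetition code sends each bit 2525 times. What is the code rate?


Rate = k/n = 1/2525

1/2525


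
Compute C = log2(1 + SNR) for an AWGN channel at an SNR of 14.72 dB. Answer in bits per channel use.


SNR_linear = 10^(14.72/10) = 29.6483; C = log2(1 + SNR_linear) = log2(1 + 29.6483) = 4.9377

4.9377 bits/channel use


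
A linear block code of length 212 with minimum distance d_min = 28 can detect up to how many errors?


Detection capability = d_min - 1 = 28 - 1 = 27

27 errors


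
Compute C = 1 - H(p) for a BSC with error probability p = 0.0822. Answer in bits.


H(p) = -p*log2(p) - (1-p)*log2(1-p) = -0.0822*log2(0.0822) - 0.9178*log2(0.9178) = 0.296308 + 0.113576 = 0.4099. C = 1 - H(p) = 1 - 0.4099 = 0.5901

0.5901 bits


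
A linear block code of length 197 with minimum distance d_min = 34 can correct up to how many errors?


Correction capability = floor((d-1)/2) = floor((34-1)/2) = 16

16 errors


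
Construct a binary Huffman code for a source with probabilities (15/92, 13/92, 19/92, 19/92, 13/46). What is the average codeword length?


Huffman construction (repeatedly merge the two least-probable nodes; each merge adds 1 bit to every symbol beneath it): 13/92 + 15/92 = 7/23; 19/92 + 19/92 = 19/46; 13/46 + 7/23 = 27/46; 19/46 + 27/46 = 1. Resulting codeword lengths (in the order the probabilities were given): (3, 3, 2, 2, 2). L_avg = sum(p_i * l_i) = 15/92*3 + 13/92*3 + 19/92*2 + 19/92*2 + 13/46*2 = 53/23 = 2.3043

2.3043 bits


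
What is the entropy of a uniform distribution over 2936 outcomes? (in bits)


H = log2(n) = log2(2936) = 11.5196

11.5196 bits


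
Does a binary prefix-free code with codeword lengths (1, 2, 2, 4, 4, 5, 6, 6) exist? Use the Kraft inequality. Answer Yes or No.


Kraft sum = sum(2^(-l_i)) = 1.1875, need <= 1. Result: violated (a binary prefix-free code with these lengths cannot exist)

No


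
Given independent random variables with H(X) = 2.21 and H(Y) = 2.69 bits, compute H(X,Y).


For independent variables, H(X,Y) = H(X) + H(Y) = 2.21 + 2.69 = 4.9

4.9 bits


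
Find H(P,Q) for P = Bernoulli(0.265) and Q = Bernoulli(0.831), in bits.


H(P,Q) = -p*log2(q) - (1-p)*log2(1-q). -0.265*log2(0.831) = 0.070776; -0.735*log2(0.169) = 1.885205. H(P,Q) = 0.070776 + 1.885205 = 1.956

1.956 bits


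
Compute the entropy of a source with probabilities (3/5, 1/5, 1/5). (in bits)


H = -sum(p_i * log2(p_i)). Terms: -(3/5)*log2(3/5) = 0.442179; -(1/5)*log2(1/5) = 0.464386; -(1/5)*log2(1/5) = 0.464386. H = 0.442179 + 0.464386 + 0.464386 = 1.371

1.371 bits


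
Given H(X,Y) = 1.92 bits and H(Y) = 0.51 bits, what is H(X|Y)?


H(X|Y) = H(X,Y) - H(Y) = 1.92 - 0.51 = 1.41

1.41 bits


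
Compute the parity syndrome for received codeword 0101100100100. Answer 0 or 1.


Syndrome = XOR of all bits = 0 XOR 1 XOR 0 XOR 1 XOR 1 XOR 0 XOR 0 XOR 1 XOR 0 XOR 0 XOR 1 XOR 0 XOR 0 = 1

1


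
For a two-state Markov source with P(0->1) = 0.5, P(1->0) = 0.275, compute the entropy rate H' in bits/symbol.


Stationary distribution: pi_0 = p10/(p01+p10) = 0.3548, pi_1 = 0.6452. Entropy rate H' = pi_0*H(p01) + pi_1*H(p10) = 0.3548*1.0 + 0.6452*0.8485 = 0.9023

0.9023 bits/symbol


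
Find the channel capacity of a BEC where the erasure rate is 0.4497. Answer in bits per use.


C = 1 - epsilon = 1 - 0.4497 = 0.5503

0.5503 bits


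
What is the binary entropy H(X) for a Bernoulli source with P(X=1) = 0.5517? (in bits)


H = -p*log2(p) - (1-p)*log2(1-p). -0.5517*log2(0.5517) = 0.473383; -0.4483*log2(0.4483) = 0.518891. H = 0.473383 + 0.518891 = 0.9923

0.9923 bits


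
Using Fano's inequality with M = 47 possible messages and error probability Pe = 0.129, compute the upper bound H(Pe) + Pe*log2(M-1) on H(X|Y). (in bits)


H(Pe) = -Pe*log2(Pe) - (1-Pe)*log2(1-Pe) = -0.129*log2(0.129) - 0.871*log2(0.871) = 0.381138 + 0.173551 = 0.5547. Pe*log2(M-1) = 0.129*log2(46) = 0.712539. Bound = H(Pe) + Pe*log2(M-1) = 0.381138 + 0.173551 + 0.712539 = 1.2672

1.2672 bits


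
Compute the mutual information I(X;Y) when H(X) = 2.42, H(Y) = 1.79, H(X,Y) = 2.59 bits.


I(X;Y) = H(X) + H(Y) - H(X,Y) = 2.42 + 1.79 - 2.59 = 1.62

1.62 bits


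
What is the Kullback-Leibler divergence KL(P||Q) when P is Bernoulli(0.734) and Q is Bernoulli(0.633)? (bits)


KL = p*log2(p/q) + (1-p)*log2((1-p)/(1-q)) = 0.734*log2(0.734/0.633) + 0.266*log2(0.266/0.367) = 0.0332

0.0332 bits


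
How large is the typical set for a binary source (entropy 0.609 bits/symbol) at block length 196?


log2|A_typical| = nH = 196 * 0.609 = 119.364, so |A_typical| ~ 2^119.364 = 8.554e+35

8.554e+35


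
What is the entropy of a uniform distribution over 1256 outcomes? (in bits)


H = log2(n) = log2(1256) = 10.2946

10.2946 bits


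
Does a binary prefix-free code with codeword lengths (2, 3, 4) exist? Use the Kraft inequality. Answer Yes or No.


Kraft sum = sum(2^(-l_i)) = 0.4375, need <= 1. Result: satisfied (a binary prefix-free code with these lengths exists)

Yes


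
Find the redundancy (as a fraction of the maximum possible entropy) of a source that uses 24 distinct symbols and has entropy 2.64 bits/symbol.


H_max = log2(K) = log2(24) = 4.585 bits/symbol. Redundancy = 1 - H/H_max = 1 - 2.64/4.585 = 1 - 0.5758 = 0.4242

0.4242


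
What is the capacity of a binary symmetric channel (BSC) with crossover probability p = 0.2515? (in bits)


H(p) = -p*log2(p) - (1-p)*log2(1-p) = -0.2515*log2(0.2515) - 0.7485*log2(0.7485) = 0.500829 + 0.312817 = 0.8136. C = 1 - H(p) = 1 - 0.8136 = 0.1864

0.1864 bits


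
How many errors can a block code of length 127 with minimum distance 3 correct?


Correction capability = floor((d-1)/2) = floor((3-1)/2) = 1

1 errors


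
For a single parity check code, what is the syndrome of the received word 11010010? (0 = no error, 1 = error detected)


Syndrome = XOR of all bits = 1 XOR 1 XOR 0 XOR 1 XOR 0 XOR 0 XOR 1 XOR 0 = 0

0


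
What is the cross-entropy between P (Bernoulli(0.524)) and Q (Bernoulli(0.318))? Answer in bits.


H(P,Q) = -p*log2(q) - (1-p)*log2(1-q). -0.524*log2(0.318) = 0.866120; -0.476*log2(0.682) = 0.262826. H(P,Q) = 0.866120 + 0.262826 = 1.1289

1.1289 bits


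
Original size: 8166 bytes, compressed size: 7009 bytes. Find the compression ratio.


Ratio = original / compressed = 8166 / 7009 = 1.1651

1.1651


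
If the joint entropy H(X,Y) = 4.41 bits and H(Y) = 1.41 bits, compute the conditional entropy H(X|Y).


H(X|Y) = H(X,Y) - H(Y) = 4.41 - 1.41 = 3.0

3.0 bits


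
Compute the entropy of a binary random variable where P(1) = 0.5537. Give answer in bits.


H = -p*log2(p) - (1-p)*log2(1-p). -0.5537*log2(0.5537) = 0.472208; -0.4463*log2(0.4463) = 0.519455. H = 0.472208 + 0.519455 = 0.9917

0.9917 bits


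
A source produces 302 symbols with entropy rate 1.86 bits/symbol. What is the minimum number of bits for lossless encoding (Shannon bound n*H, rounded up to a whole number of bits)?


Minimum bits >= n * H = 302 * 1.86 = 561.72, rounded up to a whole number of bits = 562

562 bits


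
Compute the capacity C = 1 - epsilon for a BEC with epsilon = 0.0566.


C = 1 - epsilon = 1 - 0.0566 = 0.9434

0.9434 bits


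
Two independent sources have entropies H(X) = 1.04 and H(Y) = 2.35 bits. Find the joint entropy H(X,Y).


For independent variables, H(X,Y) = H(X) + H(Y) = 1.04 + 2.35 = 3.39

3.39 bits


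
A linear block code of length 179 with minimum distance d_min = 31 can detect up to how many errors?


Detection capability = d_min - 1 = 31 - 1 = 30

30 errors


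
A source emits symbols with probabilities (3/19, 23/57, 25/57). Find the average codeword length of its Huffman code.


Huffman construction (repeatedly merge the two least-probable nodes; each merge adds 1 bit to every symbol beneath it): 3/19 + 23/57 = 32/57; 25/57 + 32/57 = 1. Resulting codeword lengths (in the order the probabilities were given): (2, 2, 1). L_avg = sum(p_i * l_i) = 3/19*2 + 23/57*2 + 25/57*1 = 89/57 = 1.5614

1.5614 bits


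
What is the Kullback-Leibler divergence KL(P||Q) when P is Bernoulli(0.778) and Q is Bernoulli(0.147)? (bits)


KL = p*log2(p/q) + (1-p)*log2((1-p)/(1-q)) = 0.778*log2(0.778/0.147) + 0.222*log2(0.222/0.853) = 1.4392

1.4392 bits


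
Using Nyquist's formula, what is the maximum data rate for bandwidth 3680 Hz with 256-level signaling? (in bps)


Rate = 2 * B * log2(M) = 2 * 3680 * 8.0 = 58880.0

58880.0 bps


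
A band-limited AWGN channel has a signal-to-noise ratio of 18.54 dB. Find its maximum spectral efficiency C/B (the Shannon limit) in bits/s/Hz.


SNR_linear = 10^(18.54/10) = 71.4496; C/B = log2(1 + SNR_linear) = log2(1 + 71.4496) = 6.1789

6.1789 bits/s/Hz


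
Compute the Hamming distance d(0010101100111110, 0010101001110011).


Count differing positions: . . . . . . . ^ . ^ . . ^ ^ . ^ = 5 differences

5


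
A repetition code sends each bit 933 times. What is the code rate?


Rate = k/n = 1/933

1/933


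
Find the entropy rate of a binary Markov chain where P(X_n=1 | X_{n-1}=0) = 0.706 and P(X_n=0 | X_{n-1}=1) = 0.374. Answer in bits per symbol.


Stationary distribution: pi_0 = p10/(p01+p10) = 0.3463, pi_1 = 0.6537. Entropy rate H' = pi_0*H(p01) + pi_1*H(p10) = 0.3463*0.8738 + 0.6537*0.9537 = 0.926

0.926 bits/symbol


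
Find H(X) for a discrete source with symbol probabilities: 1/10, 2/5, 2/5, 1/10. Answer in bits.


H = -sum(p_i * log2(p_i)). Terms: -(1/10)*log2(1/10) = 0.332193; -(2/5)*log2(2/5) = 0.528771; -(2/5)*log2(2/5) = 0.528771; -(1/10)*log2(1/10) = 0.332193. H = 0.332193 + 0.528771 + 0.528771 + 0.332193 = 1.7219

1.7219 bits


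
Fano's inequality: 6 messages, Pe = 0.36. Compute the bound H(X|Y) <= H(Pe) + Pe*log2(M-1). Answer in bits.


H(Pe) = -Pe*log2(Pe) - (1-Pe)*log2(1-Pe) = -0.36*log2(0.36) - 0.64*log2(0.64) = 0.530615 + 0.412068 = 0.9427. Pe*log2(M-1) = 0.36*log2(5) = 0.835894. Bound = H(Pe) + Pe*log2(M-1) = 0.530615 + 0.412068 + 0.835894 = 1.7786

1.7786 bits
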